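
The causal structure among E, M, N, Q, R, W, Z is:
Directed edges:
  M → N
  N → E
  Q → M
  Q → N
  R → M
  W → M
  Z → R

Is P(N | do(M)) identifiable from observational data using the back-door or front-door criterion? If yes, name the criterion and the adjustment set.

desc(M)\{M}={E,N}; candidates ⊆ {Q,R,W,Z}.
size 0: {}; under {} M still reaches {E,N,Q,R,W,Z} ∋ N.
{Q}: M⊥N given {Q} in G with M→· removed — back-door holds.
P(N|do(M)) = Σ_{Q} P(N|M,Q)·P(Q).

P(N|do(M)): backdoor, adjust for {Q}.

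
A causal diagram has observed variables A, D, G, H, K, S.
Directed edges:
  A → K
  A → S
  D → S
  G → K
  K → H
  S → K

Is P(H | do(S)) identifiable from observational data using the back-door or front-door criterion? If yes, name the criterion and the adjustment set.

desc(S)\{S}={H,K}; candidates ⊆ {A,D,G}.
size 0: {}; under {} S still reaches {A,D,H,K} ∋ H.
{A}: S⊥H given {A} in G with S→· removed — back-door holds.
P(H|do(S)) = Σ_{A} P(H|S,A)·P(A).

P(H|do(S)): backdoor, adjust for {A}.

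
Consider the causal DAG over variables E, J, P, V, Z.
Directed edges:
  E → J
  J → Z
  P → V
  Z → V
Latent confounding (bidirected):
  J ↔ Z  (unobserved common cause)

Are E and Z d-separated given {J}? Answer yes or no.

Bayes-Ball from E | {J} reaches {V,Z}.
Z ∈ reach(E|{J}) ⇒ E ⊥̸ Z | {J}.

No — E and Z are d-connected given {J}.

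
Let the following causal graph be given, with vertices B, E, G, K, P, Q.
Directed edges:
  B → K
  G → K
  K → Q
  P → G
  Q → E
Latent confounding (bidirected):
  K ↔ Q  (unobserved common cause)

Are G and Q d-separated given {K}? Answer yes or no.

No — G and Q are d-connected given {K}.

Bayes-Ball from G | {K} reaches {B,E,P,Q}.
Q ∈ reach(G|{K}) ⇒ G ⊥̸ Q | {K}.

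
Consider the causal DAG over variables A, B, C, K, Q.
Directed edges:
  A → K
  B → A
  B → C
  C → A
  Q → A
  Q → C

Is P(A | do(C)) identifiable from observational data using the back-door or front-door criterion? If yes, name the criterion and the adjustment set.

desc(C)\{C}={A,K}; candidates ⊆ {B,Q}.
size 0: {}; under {} C still reaches {A,B,K,Q} ∋ A.
size 1: {B}, {Q}; under {B} C still reaches {A,K,Q} ∋ A.
{B,Q}: C⊥A given {B,Q} in G with C→· removed — back-door holds.
P(A|do(C)) = Σ_{B,Q} P(A|C,B,Q)·P(B,Q).

P(A|do(C)): backdoor, adjust for {B, Q}.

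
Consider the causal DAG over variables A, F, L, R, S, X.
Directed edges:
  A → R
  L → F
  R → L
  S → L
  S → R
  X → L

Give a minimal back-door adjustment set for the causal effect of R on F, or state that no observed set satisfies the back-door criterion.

desc(R)\{R}={F,L}; candidates ⊆ {A,S,X}.
size 0: {}; under {} R still reaches {A,F,L,S} ∋ F.
{S}: R⊥F given {S} in G with R→· removed — back-door holds.

R→F: minimal back-door set {S}.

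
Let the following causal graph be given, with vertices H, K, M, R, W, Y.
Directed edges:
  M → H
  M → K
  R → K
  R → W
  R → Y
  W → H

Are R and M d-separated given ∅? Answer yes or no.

Yes — R ⊥ M | ∅.

Bayes-Ball from R | ∅ reaches {H,K,W,Y}.
M ∉ reach(R|∅) ⇒ R ⊥ M | ∅.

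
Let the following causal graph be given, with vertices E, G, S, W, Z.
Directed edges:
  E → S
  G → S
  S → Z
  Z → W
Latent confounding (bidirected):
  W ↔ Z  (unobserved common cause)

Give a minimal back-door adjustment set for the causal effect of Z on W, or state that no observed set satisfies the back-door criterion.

Z→W: no observed back-door set.

desc(Z)\{Z}={W}; candidates ⊆ {E,G,S}.
Z↔W: latent back-door arc(s) into Z.
size 0: {}; under {} Z still reaches {E,G,S,W} ∋ W.
size 1: {E}, {G}, {S}; under {E} Z still reaches {G,S,W} ∋ W.
size 2: {E,G}, {E,S}, {G,S}; under {E,G} Z still reaches {S,W} ∋ W.
Z↔W cannot be blocked by any observed set — no back-door set.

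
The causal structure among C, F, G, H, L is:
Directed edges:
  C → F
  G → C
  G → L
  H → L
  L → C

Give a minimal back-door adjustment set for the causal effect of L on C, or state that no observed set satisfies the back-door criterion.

L→C: minimal back-door set {G}.

desc(L)\{L}={C,F}; candidates ⊆ {G,H}.
size 0: {}; under {} L still reaches {C,F,G,H} ∋ C.
{G}: L⊥C given {G} in G with L→· removed — back-door holds.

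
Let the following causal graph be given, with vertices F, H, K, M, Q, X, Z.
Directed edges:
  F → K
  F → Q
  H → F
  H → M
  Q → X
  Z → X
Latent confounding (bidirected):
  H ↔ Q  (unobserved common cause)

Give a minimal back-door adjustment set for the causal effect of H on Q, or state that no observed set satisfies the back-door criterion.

H→Q: no observed back-door set.

desc(H)\{H}={F,K,M,Q,X}; candidates ⊆ {Z}.
H↔Q: latent back-door arc(s) into H.
size 0: {}; under {} H still reaches {Q,X} ∋ Q.
size 1: {Z}; under {Z} H still reaches {Q,X} ∋ Q.
H↔Q cannot be blocked by any observed set — no back-door set.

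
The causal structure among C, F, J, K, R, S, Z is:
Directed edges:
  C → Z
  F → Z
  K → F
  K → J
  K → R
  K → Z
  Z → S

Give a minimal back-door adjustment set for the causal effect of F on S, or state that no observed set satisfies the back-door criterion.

F→S: minimal back-door set {K}.

desc(F)\{F}={S,Z}; candidates ⊆ {C,J,K,R}.
size 0: {}; under {} F still reaches {J,K,R,S,Z} ∋ S.
{K}: F⊥S given {K} in G with F→· removed — back-door holds.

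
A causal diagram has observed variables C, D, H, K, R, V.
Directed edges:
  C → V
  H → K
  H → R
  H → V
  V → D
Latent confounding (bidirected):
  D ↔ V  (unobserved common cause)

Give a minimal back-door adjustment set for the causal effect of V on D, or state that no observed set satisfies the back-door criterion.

V→D: no observed back-door set.

desc(V)\{V}={D}; candidates ⊆ {C,H,K,R}.
V↔D: latent back-door arc(s) into V.
size 0: {}; under {} V still reaches {C,D,H,K,R} ∋ D.
size 1: {C}, {H}, {K} …(+1); under {C} V still reaches {D,H,K,R} ∋ D.
size 2: {C,H}, {C,K}, {C,R} …(+3); under {C,H} V still reaches {D} ∋ D.
V↔D cannot be blocked by any observed set — no back-door set.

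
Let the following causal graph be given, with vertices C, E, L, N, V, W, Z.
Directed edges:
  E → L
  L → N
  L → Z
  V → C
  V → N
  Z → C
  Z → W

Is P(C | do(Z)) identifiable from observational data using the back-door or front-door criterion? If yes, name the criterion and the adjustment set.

P(C|do(Z)): backdoor, adjust for ∅.

desc(Z)\{Z}={C,W}; candidates ⊆ {E,L,N,V}.
∅: Z⊥C given ∅ in G with Z→· removed — back-door holds.
P(C|do(Z)) = P(C|Z) — no adjustment needed.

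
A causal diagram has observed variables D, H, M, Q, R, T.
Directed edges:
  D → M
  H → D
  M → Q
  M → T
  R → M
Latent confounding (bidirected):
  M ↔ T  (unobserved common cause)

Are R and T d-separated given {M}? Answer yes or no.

No — R and T are d-connected given {M}.

Bayes-Ball from R | {M} reaches {D,H,T}.
T ∈ reach(R|{M}) ⇒ R ⊥̸ T | {M}.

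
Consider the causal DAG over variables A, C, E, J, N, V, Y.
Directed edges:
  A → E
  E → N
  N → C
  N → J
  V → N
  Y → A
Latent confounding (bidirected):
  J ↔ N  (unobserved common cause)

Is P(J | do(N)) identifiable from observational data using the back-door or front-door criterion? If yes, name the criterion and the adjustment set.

desc(N)\{N}={C,J}; candidates ⊆ {A,E,V,Y}.
N↔J: latent back-door arc(s) into N.
size 0: {}; under {} N still reaches {A,E,J,V,Y} ∋ J.
size 1: {A}, {E}, {V} …(+1); under {A} N still reaches {E,J,V} ∋ J.
size 2: {A,E}, {A,V}, {A,Y} …(+3); under {A,E} N still reaches {J,V} ∋ J.
N↔J cannot be blocked by any observed set — no back-door set.
No mediator lies on a directed N→…→J path.
Neither criterion identifies P(J|do(N)) in this graph.

P(J|do(N)): not identifiable (no BD/FD set).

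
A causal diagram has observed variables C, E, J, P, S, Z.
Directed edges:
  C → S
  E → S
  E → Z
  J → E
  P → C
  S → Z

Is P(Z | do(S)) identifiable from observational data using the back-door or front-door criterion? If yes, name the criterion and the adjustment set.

desc(S)\{S}={Z}; candidates ⊆ {C,E,J,P}.
size 0: {}; under {} S still reaches {C,E,J,P,Z} ∋ Z.
{E}: S⊥Z given {E} in G with S→· removed — back-door holds.
P(Z|do(S)) = Σ_{E} P(Z|S,E)·P(E).

P(Z|do(S)): backdoor, adjust for {E}.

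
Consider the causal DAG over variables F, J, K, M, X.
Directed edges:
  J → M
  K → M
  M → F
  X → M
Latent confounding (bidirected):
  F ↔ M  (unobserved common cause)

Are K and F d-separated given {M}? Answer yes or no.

No — K and F are d-connected given {M}.

Bayes-Ball from K | {M} reaches {F,J,X}.
F ∈ reach(K|{M}) ⇒ K ⊥̸ F | {M}.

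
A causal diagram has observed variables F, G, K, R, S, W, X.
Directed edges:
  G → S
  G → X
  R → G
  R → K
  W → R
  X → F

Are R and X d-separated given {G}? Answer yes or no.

Bayes-Ball from R | {G} reaches {K,W}.
X ∉ reach(R|{G}) ⇒ R ⊥ X | {G}.

Yes — R ⊥ X | {G}.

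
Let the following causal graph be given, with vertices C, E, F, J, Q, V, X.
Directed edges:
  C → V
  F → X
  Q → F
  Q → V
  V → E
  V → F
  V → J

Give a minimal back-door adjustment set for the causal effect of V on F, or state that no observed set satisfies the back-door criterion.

desc(V)\{V}={E,F,J,X}; candidates ⊆ {C,Q}.
size 0: {}; under {} V still reaches {C,F,Q,X} ∋ F.
{Q}: V⊥F given {Q} in G with V→· removed — back-door holds.

V→F: minimal back-door set {Q}.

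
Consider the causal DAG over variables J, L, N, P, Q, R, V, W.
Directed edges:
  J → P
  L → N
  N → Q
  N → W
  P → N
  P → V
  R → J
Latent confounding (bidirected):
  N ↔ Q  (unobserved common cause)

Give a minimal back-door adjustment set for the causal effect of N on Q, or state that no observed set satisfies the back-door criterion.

desc(N)\{N}={Q,W}; candidates ⊆ {J,L,P,R,V}.
N↔Q: latent back-door arc(s) into N.
size 0: {}; under {} N still reaches {J,L,P,Q,R,V} ∋ Q.
size 1: {J}, {L}, {P} …(+2); under {J} N still reaches {L,P,Q,V} ∋ Q.
size 2: {J,L}, {J,P}, {J,R} …(+7); under {J,L} N still reaches {P,Q,V} ∋ Q.
N↔Q cannot be blocked by any observed set — no back-door set.

N→Q: no observed back-door set.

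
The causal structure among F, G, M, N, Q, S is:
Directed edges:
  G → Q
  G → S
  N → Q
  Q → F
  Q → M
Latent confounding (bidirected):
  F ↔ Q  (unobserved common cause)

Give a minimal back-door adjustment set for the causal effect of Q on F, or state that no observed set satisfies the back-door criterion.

Q→F: no observed back-door set.

desc(Q)\{Q}={F,M}; candidates ⊆ {G,N,S}.
Q↔F: latent back-door arc(s) into Q.
size 0: {}; under {} Q still reaches {F,G,N,S} ∋ F.
size 1: {G}, {N}, {S}; under {G} Q still reaches {F,N} ∋ F.
size 2: {G,N}, {G,S}, {N,S}; under {G,N} Q still reaches {F} ∋ F.
Q↔F cannot be blocked by any observed set — no back-door set.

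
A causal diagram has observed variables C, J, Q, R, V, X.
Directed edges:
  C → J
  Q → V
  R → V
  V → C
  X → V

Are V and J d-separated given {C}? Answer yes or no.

Yes — V ⊥ J | {C}.

Bayes-Ball from V | {C} reaches {Q,R,X}.
J ∉ reach(V|{C}) ⇒ V ⊥ J | {C}.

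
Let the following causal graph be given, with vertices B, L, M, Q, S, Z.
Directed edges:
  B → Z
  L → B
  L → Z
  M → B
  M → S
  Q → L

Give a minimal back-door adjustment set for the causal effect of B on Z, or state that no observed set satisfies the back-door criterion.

B→Z: minimal back-door set {L}.

desc(B)\{B}={Z}; candidates ⊆ {L,M,Q,S}.
size 0: {}; under {} B still reaches {L,M,Q,S,Z} ∋ Z.
{L}: B⊥Z given {L} in G with B→· removed — back-door holds.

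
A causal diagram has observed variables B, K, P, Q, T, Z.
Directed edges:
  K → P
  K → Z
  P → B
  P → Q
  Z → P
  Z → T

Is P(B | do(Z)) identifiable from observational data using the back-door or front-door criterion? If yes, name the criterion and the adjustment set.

P(B|do(Z)): backdoor, adjust for {K}.

desc(Z)\{Z}={B,P,Q,T}; candidates ⊆ {K}.
size 0: {}; under {} Z still reaches {B,K,P,Q} ∋ B.
{K}: Z⊥B given {K} in G with Z→· removed — back-door holds.
P(B|do(Z)) = Σ_{K} P(B|Z,K)·P(K).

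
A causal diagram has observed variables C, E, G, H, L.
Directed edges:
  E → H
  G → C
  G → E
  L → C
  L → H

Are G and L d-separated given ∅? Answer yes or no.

Bayes-Ball from G | ∅ reaches {C,E,H}.
L ∉ reach(G|∅) ⇒ G ⊥ L | ∅.

Yes — G ⊥ L | ∅.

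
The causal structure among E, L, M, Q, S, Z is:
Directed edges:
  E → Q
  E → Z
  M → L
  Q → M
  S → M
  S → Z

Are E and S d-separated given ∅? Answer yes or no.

Bayes-Ball from E | ∅ reaches {L,M,Q,Z}.
S ∉ reach(E|∅) ⇒ E ⊥ S | ∅.

Yes — E ⊥ S | ∅.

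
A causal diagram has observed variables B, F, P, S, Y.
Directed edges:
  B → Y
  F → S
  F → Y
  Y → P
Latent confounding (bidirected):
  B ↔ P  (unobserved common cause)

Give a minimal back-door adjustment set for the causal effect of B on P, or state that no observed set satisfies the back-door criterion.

desc(B)\{B}={P,Y}; candidates ⊆ {F,S}.
B↔P: latent back-door arc(s) into B.
size 0: {}; under {} B still reaches {P} ∋ P.
size 1: {F}, {S}; under {F} B still reaches {P} ∋ P.
size 2: {F,S}; under {F,S} B still reaches {P} ∋ P.
B↔P cannot be blocked by any observed set — no back-door set.

B→P: no observed back-door set.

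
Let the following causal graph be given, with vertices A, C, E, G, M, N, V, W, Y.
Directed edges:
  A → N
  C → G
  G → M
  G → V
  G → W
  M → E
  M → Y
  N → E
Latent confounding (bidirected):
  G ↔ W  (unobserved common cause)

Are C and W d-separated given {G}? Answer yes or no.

No — C and W are d-connected given {G}.

Bayes-Ball from C | {G} reaches {W}.
W ∈ reach(C|{G}) ⇒ C ⊥̸ W | {G}.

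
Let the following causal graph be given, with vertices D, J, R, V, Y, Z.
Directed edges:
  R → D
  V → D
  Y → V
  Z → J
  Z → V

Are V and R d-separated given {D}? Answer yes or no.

No — V and R are d-connected given {D}.

Bayes-Ball from V | {D} reaches {J,R,Y,Z}.
R ∈ reach(V|{D}) ⇒ V ⊥̸ R | {D}.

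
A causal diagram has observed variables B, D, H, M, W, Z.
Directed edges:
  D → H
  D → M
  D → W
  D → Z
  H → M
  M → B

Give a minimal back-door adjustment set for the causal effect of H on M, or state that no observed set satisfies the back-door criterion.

H→M: minimal back-door set {D}.

desc(H)\{H}={B,M}; candidates ⊆ {D,W,Z}.
size 0: {}; under {} H still reaches {B,D,M,W,Z} ∋ M.
{D}: H⊥M given {D} in G with H→· removed — back-door holds.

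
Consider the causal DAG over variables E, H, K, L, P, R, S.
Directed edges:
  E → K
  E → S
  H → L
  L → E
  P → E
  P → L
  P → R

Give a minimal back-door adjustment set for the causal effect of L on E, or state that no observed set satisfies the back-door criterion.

L→E: minimal back-door set {P}.

desc(L)\{L}={E,K,S}; candidates ⊆ {H,P,R}.
size 0: {}; under {} L still reaches {E,H,K,P,R,S} ∋ E.
{P}: L⊥E given {P} in G with L→· removed — back-door holds.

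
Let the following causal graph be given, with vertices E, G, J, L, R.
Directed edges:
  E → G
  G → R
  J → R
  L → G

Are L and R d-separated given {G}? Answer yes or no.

Yes — L ⊥ R | {G}.

Bayes-Ball from L | {G} reaches {E}.
R ∉ reach(L|{G}) ⇒ L ⊥ R | {G}.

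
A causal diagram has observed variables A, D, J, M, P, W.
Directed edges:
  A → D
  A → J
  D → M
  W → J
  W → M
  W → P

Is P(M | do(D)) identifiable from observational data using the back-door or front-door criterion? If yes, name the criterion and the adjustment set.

desc(D)\{D}={M}; candidates ⊆ {A,J,P,W}.
∅: D⊥M given ∅ in G with D→· removed — back-door holds.
P(M|do(D)) = P(M|D) — no adjustment needed.

P(M|do(D)): backdoor, adjust for ∅.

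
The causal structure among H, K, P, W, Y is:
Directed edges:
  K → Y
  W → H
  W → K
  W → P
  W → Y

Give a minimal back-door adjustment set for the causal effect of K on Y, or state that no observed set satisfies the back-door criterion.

K→Y: minimal back-door set {W}.

desc(K)\{K}={Y}; candidates ⊆ {H,P,W}.
size 0: {}; under {} K still reaches {H,P,W,Y} ∋ Y.
{W}: K⊥Y given {W} in G with K→· removed — back-door holds.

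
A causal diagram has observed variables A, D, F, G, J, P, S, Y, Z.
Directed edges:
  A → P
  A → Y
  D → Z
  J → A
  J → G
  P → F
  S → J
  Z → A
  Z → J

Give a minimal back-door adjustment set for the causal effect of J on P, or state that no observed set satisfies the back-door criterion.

J→P: minimal back-door set {Z}.

desc(J)\{J}={A,F,G,P,Y}; candidates ⊆ {D,S,Z}.
size 0: {}; under {} J still reaches {A,D,F,P,S,Y,Z} ∋ P.
{Z}: J⊥P given {Z} in G with J→· removed — back-door holds.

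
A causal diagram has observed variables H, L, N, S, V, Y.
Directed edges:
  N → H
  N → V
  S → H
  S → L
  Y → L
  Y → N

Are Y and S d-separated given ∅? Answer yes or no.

Bayes-Ball from Y | ∅ reaches {H,L,N,V}.
S ∉ reach(Y|∅) ⇒ Y ⊥ S | ∅.

Yes — Y ⊥ S | ∅.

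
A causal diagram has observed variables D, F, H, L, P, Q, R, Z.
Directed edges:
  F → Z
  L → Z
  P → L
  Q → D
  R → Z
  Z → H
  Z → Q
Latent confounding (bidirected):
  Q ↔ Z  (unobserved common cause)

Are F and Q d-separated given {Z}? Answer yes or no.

No — F and Q are d-connected given {Z}.

Bayes-Ball from F | {Z} reaches {D,L,P,Q,R}.
Q ∈ reach(F|{Z}) ⇒ F ⊥̸ Q | {Z}.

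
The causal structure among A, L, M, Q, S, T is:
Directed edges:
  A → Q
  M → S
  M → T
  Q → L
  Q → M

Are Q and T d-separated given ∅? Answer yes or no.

No — Q and T are d-connected given ∅.

Bayes-Ball from Q | ∅ reaches {A,L,M,S,T}.
T ∈ reach(Q|∅) ⇒ Q ⊥̸ T | ∅.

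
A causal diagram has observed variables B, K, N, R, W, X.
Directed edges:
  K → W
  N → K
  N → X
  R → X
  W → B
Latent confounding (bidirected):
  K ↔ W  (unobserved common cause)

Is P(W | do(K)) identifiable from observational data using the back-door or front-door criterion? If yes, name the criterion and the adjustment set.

desc(K)\{K}={B,W}; candidates ⊆ {N,R,X}.
K↔W: latent back-door arc(s) into K.
size 0: {}; under {} K still reaches {B,N,W,X} ∋ W.
size 1: {N}, {R}, {X}; under {N} K still reaches {B,W} ∋ W.
size 2: {N,R}, {N,X}, {R,X}; under {N,R} K still reaches {B,W} ∋ W.
K↔W cannot be blocked by any observed set — no back-door set.
No mediator lies on a directed K→…→W path.
Neither criterion identifies P(W|do(K)) in this graph.

P(W|do(K)): not identifiable (no BD/FD set).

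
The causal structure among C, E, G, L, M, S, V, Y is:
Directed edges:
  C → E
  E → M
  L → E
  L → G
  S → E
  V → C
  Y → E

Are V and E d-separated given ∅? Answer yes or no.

No — V and E are d-connected given ∅.

Bayes-Ball from V | ∅ reaches {C,E,M}.
E ∈ reach(V|∅) ⇒ V ⊥̸ E | ∅.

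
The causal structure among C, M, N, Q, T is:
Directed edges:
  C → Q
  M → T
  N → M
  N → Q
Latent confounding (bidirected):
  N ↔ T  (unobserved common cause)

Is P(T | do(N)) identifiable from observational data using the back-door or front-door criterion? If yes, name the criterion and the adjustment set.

P(T|do(N)): frontdoor, adjust for {M}.

desc(N)\{N}={M,Q,T}; candidates ⊆ {C}.
N↔T: latent back-door arc(s) into N.
size 0: {}; under {} N still reaches {T} ∋ T.
size 1: {C}; under {C} N still reaches {T} ∋ T.
N↔T cannot be blocked by any observed set — no back-door set.
{M}: (i) intercepts every directed N→T path; (ii) no back-door N→{M}; (iii) {N} blocks every back-door {M}→T. Front-door holds.
P(T|do(N)) = Σ_{M} P(M|N) Σ_{N'} P(T|M,N')P(N').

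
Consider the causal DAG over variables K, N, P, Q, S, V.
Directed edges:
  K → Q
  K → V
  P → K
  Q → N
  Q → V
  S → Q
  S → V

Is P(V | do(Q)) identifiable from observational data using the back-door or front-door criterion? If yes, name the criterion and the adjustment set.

desc(Q)\{Q}={N,V}; candidates ⊆ {K,P,S}.
size 0: {}; under {} Q still reaches {K,P,S,V} ∋ V.
size 1: {K}, {P}, {S}; under {K} Q still reaches {S,V} ∋ V.
{K,S}: Q⊥V given {K,S} in G with Q→· removed — back-door holds.
P(V|do(Q)) = Σ_{K,S} P(V|Q,K,S)·P(K,S).

P(V|do(Q)): backdoor, adjust for {K, S}.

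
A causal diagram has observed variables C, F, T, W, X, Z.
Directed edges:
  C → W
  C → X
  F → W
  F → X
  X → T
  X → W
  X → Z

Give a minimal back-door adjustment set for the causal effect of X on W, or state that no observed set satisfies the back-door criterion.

X→W: minimal back-door set {C, F}.

desc(X)\{X}={T,W,Z}; candidates ⊆ {C,F}.
size 0: {}; under {} X still reaches {C,F,W} ∋ W.
size 1: {C}, {F}; under {C} X still reaches {F,W} ∋ W.
{C,F}: X⊥W given {C,F} in G with X→· removed — back-door holds.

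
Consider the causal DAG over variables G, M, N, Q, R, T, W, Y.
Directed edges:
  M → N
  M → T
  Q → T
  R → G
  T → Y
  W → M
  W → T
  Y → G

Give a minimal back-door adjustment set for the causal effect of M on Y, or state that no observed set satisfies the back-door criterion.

desc(M)\{M}={G,N,T,Y}; candidates ⊆ {Q,R,W}.
size 0: {}; under {} M still reaches {G,T,W,Y} ∋ Y.
{W}: M⊥Y given {W} in G with M→· removed — back-door holds.

M→Y: minimal back-door set {W}.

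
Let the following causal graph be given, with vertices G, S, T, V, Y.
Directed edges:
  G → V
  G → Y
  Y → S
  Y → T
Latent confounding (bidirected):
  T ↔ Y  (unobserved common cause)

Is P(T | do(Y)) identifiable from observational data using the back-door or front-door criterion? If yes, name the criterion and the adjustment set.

P(T|do(Y)): not identifiable (no BD/FD set).

desc(Y)\{Y}={S,T}; candidates ⊆ {G,V}.
Y↔T: latent back-door arc(s) into Y.
size 0: {}; under {} Y still reaches {G,T,V} ∋ T.
size 1: {G}, {V}; under {G} Y still reaches {T} ∋ T.
size 2: {G,V}; under {G,V} Y still reaches {T} ∋ T.
Y↔T cannot be blocked by any observed set — no back-door set.
No mediator lies on a directed Y→…→T path.
Neither criterion identifies P(T|do(Y)) in this graph.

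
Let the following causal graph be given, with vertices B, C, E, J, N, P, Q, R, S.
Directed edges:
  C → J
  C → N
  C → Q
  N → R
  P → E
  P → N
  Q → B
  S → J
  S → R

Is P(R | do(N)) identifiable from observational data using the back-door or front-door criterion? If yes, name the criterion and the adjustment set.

P(R|do(N)): backdoor, adjust for ∅.

desc(N)\{N}={R}; candidates ⊆ {B,C,E,J,P,Q,S}.
∅: N⊥R given ∅ in G with N→· removed — back-door holds.
P(R|do(N)) = P(R|N) — no adjustment needed.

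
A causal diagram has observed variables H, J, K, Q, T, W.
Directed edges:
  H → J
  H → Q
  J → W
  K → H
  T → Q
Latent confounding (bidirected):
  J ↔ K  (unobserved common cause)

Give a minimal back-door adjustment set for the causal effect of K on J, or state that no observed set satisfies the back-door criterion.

desc(K)\{K}={H,J,Q,W}; candidates ⊆ {T}.
K↔J: latent back-door arc(s) into K.
size 0: {}; under {} K still reaches {J,W} ∋ J.
size 1: {T}; under {T} K still reaches {J,W} ∋ J.
K↔J cannot be blocked by any observed set — no back-door set.

K→J: no observed back-door set.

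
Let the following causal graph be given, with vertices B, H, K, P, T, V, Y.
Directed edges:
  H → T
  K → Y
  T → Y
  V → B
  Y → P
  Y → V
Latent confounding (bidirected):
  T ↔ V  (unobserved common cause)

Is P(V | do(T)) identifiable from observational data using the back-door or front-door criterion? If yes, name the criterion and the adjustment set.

desc(T)\{T}={B,P,V,Y}; candidates ⊆ {H,K}.
T↔V: latent back-door arc(s) into T.
size 0: {}; under {} T still reaches {B,H,V} ∋ V.
size 1: {H}, {K}; under {H} T still reaches {B,V} ∋ V.
size 2: {H,K}; under {H,K} T still reaches {B,V} ∋ V.
T↔V cannot be blocked by any observed set — no back-door set.
{Y}: (i) intercepts every directed T→V path; (ii) no back-door T→{Y}; (iii) {T} blocks every back-door {Y}→V. Front-door holds.
P(V|do(T)) = Σ_{Y} P(Y|T) Σ_{T'} P(V|Y,T')P(T').

P(V|do(T)): frontdoor, adjust for {Y}.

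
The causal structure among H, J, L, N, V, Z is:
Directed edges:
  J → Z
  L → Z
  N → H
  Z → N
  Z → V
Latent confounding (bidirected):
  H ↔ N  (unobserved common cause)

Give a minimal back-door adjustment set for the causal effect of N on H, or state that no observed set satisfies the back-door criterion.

desc(N)\{N}={H}; candidates ⊆ {J,L,V,Z}.
N↔H: latent back-door arc(s) into N.
size 0: {}; under {} N still reaches {H,J,L,V,Z} ∋ H.
size 1: {J}, {L}, {V} …(+1); under {J} N still reaches {H,L,V,Z} ∋ H.
size 2: {J,L}, {J,V}, {J,Z} …(+3); under {J,L} N still reaches {H,V,Z} ∋ H.
N↔H cannot be blocked by any observed set — no back-door set.

N→H: no observed back-door set.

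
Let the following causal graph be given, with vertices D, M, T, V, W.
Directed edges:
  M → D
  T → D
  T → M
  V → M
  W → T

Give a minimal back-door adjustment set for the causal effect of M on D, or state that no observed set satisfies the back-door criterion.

desc(M)\{M}={D}; candidates ⊆ {T,V,W}.
size 0: {}; under {} M still reaches {D,T,V,W} ∋ D.
{T}: M⊥D given {T} in G with M→· removed — back-door holds.

M→D: minimal back-door set {T}.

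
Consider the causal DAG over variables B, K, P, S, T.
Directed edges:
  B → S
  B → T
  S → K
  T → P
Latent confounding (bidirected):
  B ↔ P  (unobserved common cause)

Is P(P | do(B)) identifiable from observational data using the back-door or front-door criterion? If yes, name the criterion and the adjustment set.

desc(B)\{B}={K,P,S,T}; candidates ⊆ {—}.
B↔P: latent back-door arc(s) into B.
size 0: {}; under {} B still reaches {P} ∋ P.
B↔P cannot be blocked by any observed set — no back-door set.
{T}: (i) intercepts every directed B→P path; (ii) no back-door B→{T}; (iii) {B} blocks every back-door {T}→P. Front-door holds.
P(P|do(B)) = Σ_{T} P(T|B) Σ_{B'} P(P|T,B')P(B').

P(P|do(B)): frontdoor, adjust for {T}.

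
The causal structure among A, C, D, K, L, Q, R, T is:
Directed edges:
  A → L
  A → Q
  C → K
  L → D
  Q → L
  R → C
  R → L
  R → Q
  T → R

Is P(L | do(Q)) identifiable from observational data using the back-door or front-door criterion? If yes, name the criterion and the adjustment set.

desc(Q)\{Q}={D,L}; candidates ⊆ {A,C,K,R,T}.
size 0: {}; under {} Q still reaches {A,C,D,K,L,R,T} ∋ L.
size 1: {A}, {C}, {K} …(+2); under {A} Q still reaches {C,D,K,L,R,T} ∋ L.
{A,R}: Q⊥L given {A,R} in G with Q→· removed — back-door holds.
P(L|do(Q)) = Σ_{A,R} P(L|Q,A,R)·P(A,R).

P(L|do(Q)): backdoor, adjust for {A, R}.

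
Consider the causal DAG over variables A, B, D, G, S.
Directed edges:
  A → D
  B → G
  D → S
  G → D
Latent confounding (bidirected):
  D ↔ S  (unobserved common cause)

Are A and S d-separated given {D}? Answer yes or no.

Bayes-Ball from A | {D} reaches {B,G,S}.
S ∈ reach(A|{D}) ⇒ A ⊥̸ S | {D}.

No — A and S are d-connected given {D}.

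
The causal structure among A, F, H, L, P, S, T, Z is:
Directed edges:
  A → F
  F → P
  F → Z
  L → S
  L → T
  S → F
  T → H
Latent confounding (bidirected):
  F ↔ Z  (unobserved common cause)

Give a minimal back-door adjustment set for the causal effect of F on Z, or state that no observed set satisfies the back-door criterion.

desc(F)\{F}={P,Z}; candidates ⊆ {A,H,L,S,T}.
F↔Z: latent back-door arc(s) into F.
size 0: {}; under {} F still reaches {A,H,L,S,T,Z} ∋ Z.
size 1: {A}, {H}, {L} …(+2); under {A} F still reaches {H,L,S,T,Z} ∋ Z.
size 2: {A,H}, {A,L}, {A,S} …(+7); under {A,H} F still reaches {L,S,T,Z} ∋ Z.
F↔Z cannot be blocked by any observed set — no back-door set.

F→Z: no observed back-door set.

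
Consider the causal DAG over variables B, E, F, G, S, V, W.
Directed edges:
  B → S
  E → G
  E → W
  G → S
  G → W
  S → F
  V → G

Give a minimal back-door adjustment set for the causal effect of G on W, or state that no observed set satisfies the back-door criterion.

desc(G)\{G}={F,S,W}; candidates ⊆ {B,E,V}.
size 0: {}; under {} G still reaches {E,V,W} ∋ W.
{E}: G⊥W given {E} in G with G→· removed — back-door holds.

G→W: minimal back-door set {E}.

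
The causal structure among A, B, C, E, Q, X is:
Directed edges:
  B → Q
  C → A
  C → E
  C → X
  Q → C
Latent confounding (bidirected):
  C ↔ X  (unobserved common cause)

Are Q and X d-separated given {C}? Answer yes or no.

Bayes-Ball from Q | {C} reaches {B,X}.
X ∈ reach(Q|{C}) ⇒ Q ⊥̸ X | {C}.

No — Q and X are d-connected given {C}.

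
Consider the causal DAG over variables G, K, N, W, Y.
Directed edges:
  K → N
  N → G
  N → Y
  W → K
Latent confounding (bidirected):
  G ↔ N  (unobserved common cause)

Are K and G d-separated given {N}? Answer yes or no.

No — K and G are d-connected given {N}.

Bayes-Ball from K | {N} reaches {G,W}.
G ∈ reach(K|{N}) ⇒ K ⊥̸ G | {N}.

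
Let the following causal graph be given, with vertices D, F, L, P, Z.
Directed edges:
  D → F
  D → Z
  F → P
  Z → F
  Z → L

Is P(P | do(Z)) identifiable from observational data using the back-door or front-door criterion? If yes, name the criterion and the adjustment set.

desc(Z)\{Z}={F,L,P}; candidates ⊆ {D}.
size 0: {}; under {} Z still reaches {D,F,P} ∋ P.
{D}: Z⊥P given {D} in G with Z→· removed — back-door holds.
P(P|do(Z)) = Σ_{D} P(P|Z,D)·P(D).

P(P|do(Z)): backdoor, adjust for {D}.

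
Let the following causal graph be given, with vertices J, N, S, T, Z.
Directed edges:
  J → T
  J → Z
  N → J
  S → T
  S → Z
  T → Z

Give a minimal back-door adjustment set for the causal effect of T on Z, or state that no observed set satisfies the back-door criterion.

desc(T)\{T}={Z}; candidates ⊆ {J,N,S}.
size 0: {}; under {} T still reaches {J,N,S,Z} ∋ Z.
size 1: {J}, {N}, {S}; under {J} T still reaches {S,Z} ∋ Z.
{J,S}: T⊥Z given {J,S} in G with T→· removed — back-door holds.

T→Z: minimal back-door set {J, S}.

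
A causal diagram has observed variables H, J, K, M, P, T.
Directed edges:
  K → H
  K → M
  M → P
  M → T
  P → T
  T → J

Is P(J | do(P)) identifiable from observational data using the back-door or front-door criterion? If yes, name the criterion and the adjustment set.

P(J|do(P)): backdoor, adjust for {M}.

desc(P)\{P}={J,T}; candidates ⊆ {H,K,M}.
size 0: {}; under {} P still reaches {H,J,K,M,T} ∋ J.
{M}: P⊥J given {M} in G with P→· removed — back-door holds.
P(J|do(P)) = Σ_{M} P(J|P,M)·P(M).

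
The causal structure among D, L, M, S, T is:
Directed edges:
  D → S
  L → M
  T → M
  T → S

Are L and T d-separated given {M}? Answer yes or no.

Bayes-Ball from L | {M} reaches {S,T}.
T ∈ reach(L|{M}) ⇒ L ⊥̸ T | {M}.

No — L and T are d-connected given {M}.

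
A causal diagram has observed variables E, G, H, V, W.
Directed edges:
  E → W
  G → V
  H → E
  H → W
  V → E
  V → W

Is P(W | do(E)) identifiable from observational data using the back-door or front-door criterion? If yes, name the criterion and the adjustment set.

P(W|do(E)): backdoor, adjust for {H, V}.

desc(E)\{E}={W}; candidates ⊆ {G,H,V}.
size 0: {}; under {} E still reaches {G,H,V,W} ∋ W.
size 1: {G}, {H}, {V}; under {G} E still reaches {H,V,W} ∋ W.
{H,V}: E⊥W given {H,V} in G with E→· removed — back-door holds.
P(W|do(E)) = Σ_{H,V} P(W|E,H,V)·P(H,V).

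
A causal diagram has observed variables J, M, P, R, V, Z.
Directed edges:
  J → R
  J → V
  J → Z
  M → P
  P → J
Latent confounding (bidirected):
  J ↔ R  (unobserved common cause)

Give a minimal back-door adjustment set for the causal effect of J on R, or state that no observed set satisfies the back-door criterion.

J→R: no observed back-door set.

desc(J)\{J}={R,V,Z}; candidates ⊆ {M,P}.
J↔R: latent back-door arc(s) into J.
size 0: {}; under {} J still reaches {M,P,R} ∋ R.
size 1: {M}, {P}; under {M} J still reaches {P,R} ∋ R.
size 2: {M,P}; under {M,P} J still reaches {R} ∋ R.
J↔R cannot be blocked by any observed set — no back-door set.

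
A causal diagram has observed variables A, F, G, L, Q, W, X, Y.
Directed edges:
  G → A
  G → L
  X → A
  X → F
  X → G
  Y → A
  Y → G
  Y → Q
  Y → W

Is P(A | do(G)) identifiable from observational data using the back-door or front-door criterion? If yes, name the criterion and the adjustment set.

desc(G)\{G}={A,L}; candidates ⊆ {F,Q,W,X,Y}.
size 0: {}; under {} G still reaches {A,F,Q,W,X,Y} ∋ A.
size 1: {F}, {Q}, {W} …(+2); under {F} G still reaches {A,Q,W,X,Y} ∋ A.
{X,Y}: G⊥A given {X,Y} in G with G→· removed — back-door holds.
P(A|do(G)) = Σ_{X,Y} P(A|G,X,Y)·P(X,Y).

P(A|do(G)): backdoor, adjust for {X, Y}.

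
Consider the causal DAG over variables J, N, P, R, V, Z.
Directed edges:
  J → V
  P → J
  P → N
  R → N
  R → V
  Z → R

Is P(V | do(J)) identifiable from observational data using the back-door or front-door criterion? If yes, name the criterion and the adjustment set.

desc(J)\{J}={V}; candidates ⊆ {N,P,R,Z}.
∅: J⊥V given ∅ in G with J→· removed — back-door holds.
P(V|do(J)) = P(V|J) — no adjustment needed.

P(V|do(J)): backdoor, adjust for ∅.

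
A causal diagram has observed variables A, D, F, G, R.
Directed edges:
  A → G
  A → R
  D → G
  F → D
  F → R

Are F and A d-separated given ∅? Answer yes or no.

Bayes-Ball from F | ∅ reaches {D,G,R}.
A ∉ reach(F|∅) ⇒ F ⊥ A | ∅.

Yes — F ⊥ A | ∅.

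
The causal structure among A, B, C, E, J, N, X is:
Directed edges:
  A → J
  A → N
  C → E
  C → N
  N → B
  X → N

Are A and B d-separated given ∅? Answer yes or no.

No — A and B are d-connected given ∅.

Bayes-Ball from A | ∅ reaches {B,J,N}.
B ∈ reach(A|∅) ⇒ A ⊥̸ B | ∅.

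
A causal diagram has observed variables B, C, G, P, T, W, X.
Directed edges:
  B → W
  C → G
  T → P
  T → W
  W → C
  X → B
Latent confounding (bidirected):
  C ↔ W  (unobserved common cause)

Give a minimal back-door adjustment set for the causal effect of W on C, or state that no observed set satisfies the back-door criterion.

W→C: no observed back-door set.

desc(W)\{W}={C,G}; candidates ⊆ {B,P,T,X}.
W↔C: latent back-door arc(s) into W.
size 0: {}; under {} W still reaches {B,C,G,P,T,X} ∋ C.
size 1: {B}, {P}, {T} …(+1); under {B} W still reaches {C,G,P,T} ∋ C.
size 2: {B,P}, {B,T}, {B,X} …(+3); under {B,P} W still reaches {C,G,T} ∋ C.
W↔C cannot be blocked by any observed set — no back-door set.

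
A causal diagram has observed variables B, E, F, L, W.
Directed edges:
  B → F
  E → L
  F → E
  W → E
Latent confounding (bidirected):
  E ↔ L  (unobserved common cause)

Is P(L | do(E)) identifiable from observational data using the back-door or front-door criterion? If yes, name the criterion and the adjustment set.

P(L|do(E)): not identifiable (no BD/FD set).

desc(E)\{E}={L}; candidates ⊆ {B,F,W}.
E↔L: latent back-door arc(s) into E.
size 0: {}; under {} E still reaches {B,F,L,W} ∋ L.
size 1: {B}, {F}, {W}; under {B} E still reaches {F,L,W} ∋ L.
size 2: {B,F}, {B,W}, {F,W}; under {B,F} E still reaches {L,W} ∋ L.
E↔L cannot be blocked by any observed set — no back-door set.
No mediator lies on a directed E→…→L path.
Neither criterion identifies P(L|do(E)) in this graph.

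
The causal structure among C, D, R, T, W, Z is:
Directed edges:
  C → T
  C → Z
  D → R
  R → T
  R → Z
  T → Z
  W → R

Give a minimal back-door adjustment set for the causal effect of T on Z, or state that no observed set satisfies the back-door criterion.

T→Z: minimal back-door set {C, R}.

desc(T)\{T}={Z}; candidates ⊆ {C,D,R,W}.
size 0: {}; under {} T still reaches {C,D,R,W,Z} ∋ Z.
size 1: {C}, {D}, {R} …(+1); under {C} T still reaches {D,R,W,Z} ∋ Z.
{C,R}: T⊥Z given {C,R} in G with T→· removed — back-door holds.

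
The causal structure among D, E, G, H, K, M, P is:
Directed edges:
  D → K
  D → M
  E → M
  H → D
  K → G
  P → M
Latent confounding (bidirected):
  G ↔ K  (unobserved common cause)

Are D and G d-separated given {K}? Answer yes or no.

No — D and G are d-connected given {K}.

Bayes-Ball from D | {K} reaches {G,H,M}.
G ∈ reach(D|{K}) ⇒ D ⊥̸ G | {K}.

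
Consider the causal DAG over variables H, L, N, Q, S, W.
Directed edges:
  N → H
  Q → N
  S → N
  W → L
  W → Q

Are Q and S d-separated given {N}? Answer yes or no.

Bayes-Ball from Q | {N} reaches {L,S,W}.
S ∈ reach(Q|{N}) ⇒ Q ⊥̸ S | {N}.

No — Q and S are d-connected given {N}.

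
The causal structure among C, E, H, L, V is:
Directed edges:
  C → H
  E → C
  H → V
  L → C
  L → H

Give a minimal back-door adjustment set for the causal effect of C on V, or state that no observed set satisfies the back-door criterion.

C→V: minimal back-door set {L}.

desc(C)\{C}={H,V}; candidates ⊆ {E,L}.
size 0: {}; under {} C still reaches {E,H,L,V} ∋ V.
{L}: C⊥V given {L} in G with C→· removed — back-door holds.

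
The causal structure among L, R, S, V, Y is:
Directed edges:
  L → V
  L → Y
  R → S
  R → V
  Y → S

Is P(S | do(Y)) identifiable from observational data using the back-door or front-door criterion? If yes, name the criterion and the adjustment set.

P(S|do(Y)): backdoor, adjust for ∅.

desc(Y)\{Y}={S}; candidates ⊆ {L,R,V}.
∅: Y⊥S given ∅ in G with Y→· removed — back-door holds.
P(S|do(Y)) = P(S|Y) — no adjustment needed.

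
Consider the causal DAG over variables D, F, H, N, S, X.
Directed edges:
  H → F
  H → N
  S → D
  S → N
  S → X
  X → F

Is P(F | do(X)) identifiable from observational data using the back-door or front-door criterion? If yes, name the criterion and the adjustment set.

P(F|do(X)): backdoor, adjust for ∅.

desc(X)\{X}={F}; candidates ⊆ {D,H,N,S}.
∅: X⊥F given ∅ in G with X→· removed — back-door holds.
P(F|do(X)) = P(F|X) — no adjustment needed.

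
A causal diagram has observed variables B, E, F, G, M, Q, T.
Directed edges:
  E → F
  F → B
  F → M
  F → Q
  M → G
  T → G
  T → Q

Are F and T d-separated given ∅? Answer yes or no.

Yes — F ⊥ T | ∅.

Bayes-Ball from F | ∅ reaches {B,E,G,M,Q}.
T ∉ reach(F|∅) ⇒ F ⊥ T | ∅.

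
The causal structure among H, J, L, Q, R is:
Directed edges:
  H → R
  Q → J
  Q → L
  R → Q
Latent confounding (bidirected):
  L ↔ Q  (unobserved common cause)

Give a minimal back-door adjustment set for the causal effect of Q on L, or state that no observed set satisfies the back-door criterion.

Q→L: no observed back-door set.

desc(Q)\{Q}={J,L}; candidates ⊆ {H,R}.
Q↔L: latent back-door arc(s) into Q.
size 0: {}; under {} Q still reaches {H,L,R} ∋ L.
size 1: {H}, {R}; under {H} Q still reaches {L,R} ∋ L.
size 2: {H,R}; under {H,R} Q still reaches {L} ∋ L.
Q↔L cannot be blocked by any observed set — no back-door set.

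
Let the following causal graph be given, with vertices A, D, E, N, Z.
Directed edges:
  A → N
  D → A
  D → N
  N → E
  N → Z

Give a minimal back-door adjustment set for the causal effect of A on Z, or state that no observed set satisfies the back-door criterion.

A→Z: minimal back-door set {D}.

desc(A)\{A}={E,N,Z}; candidates ⊆ {D}.
size 0: {}; under {} A still reaches {D,E,N,Z} ∋ Z.
{D}: A⊥Z given {D} in G with A→· removed — back-door holds.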